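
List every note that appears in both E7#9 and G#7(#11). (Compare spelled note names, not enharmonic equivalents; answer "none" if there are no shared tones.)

G#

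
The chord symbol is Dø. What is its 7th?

C

Root of Dø = D. The 7th is a minor 7th: D up a minor 7th → C.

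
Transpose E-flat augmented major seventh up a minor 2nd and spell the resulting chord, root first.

Eb up a minor 2nd → Fb. New chord: Fb augmented major seventh.
Root: Fb
Major 3rd (3rd): Ab
Augmented 5th (5th): C
Major 7th (7th): Eb

Fb, Ab, C, Eb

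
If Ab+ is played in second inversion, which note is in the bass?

E

Ab+ in root position is Ab–C–E.
Second inversion places the fifth in the bass, which is E.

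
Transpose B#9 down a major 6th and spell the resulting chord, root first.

B# down a major 6th → D#. New chord: D# dominant ninth.
- root: D#
- major 3rd: F##
- perfect 5th: A#
- minor 7th: C#
- major 9th: E#

D#, F##, A#, C#, E#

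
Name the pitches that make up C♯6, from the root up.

Root C♯, quality major sixth:
root → C♯
3rd (major 3rd) → E♯
5th (perfect 5th) → G♯
6th (major 6th) → A♯

C♯ – E♯ – G♯ – A♯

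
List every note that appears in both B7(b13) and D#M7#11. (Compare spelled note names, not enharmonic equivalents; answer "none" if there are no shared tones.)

D♯

B7(b13) = B, D♯, F♯, A, G.
D#M7#11 = D♯, F𝄪, A♯, C𝄪, G𝄪.
Shared: D♯.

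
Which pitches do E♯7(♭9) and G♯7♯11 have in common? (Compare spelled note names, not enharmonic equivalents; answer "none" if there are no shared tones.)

B#, D#, F#

E♯7(♭9): E# G## B# D# F#
G♯7♯11: G# B# D# F# C##
Common to both → B#, D#, F#.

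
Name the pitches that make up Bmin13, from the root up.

B  D  F#  A  C#  E  G#

Bmin13 is a minor thirteenth built on B.
B — root
D — minor 3rd
F# — perfect 5th
A — minor 7th
C# — major 9th
E — perfect 11th
G# — major 13th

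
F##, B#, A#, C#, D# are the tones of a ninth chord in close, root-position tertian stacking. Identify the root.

Arranged so that each adjacent pair is a third by letter name: B# – D# – F## – A# – C#.
The bottom of that stack, B#, is the root (this is B# minor seventh flat nine).

B#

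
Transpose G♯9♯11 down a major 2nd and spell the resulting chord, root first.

Transposed root: G# → F# (major 2nd down). So we spell F# dominant ninth sharp eleven:
root → F#
3rd (major 3rd) → A#
5th (perfect 5th) → C#
7th (minor 7th) → E
9th (major 9th) → G#
11th (augmented 11th) → B#

F#, A#, C#, E, G#, B#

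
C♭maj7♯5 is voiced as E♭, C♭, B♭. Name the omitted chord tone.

G

The full C♭maj7♯5 chord is C♭, E♭, G, B♭.
Comparing with the voicing, the augmented 5th (5th) — G — is absent.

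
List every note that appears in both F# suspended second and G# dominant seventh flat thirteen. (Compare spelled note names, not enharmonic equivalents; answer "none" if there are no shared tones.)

F# suspended second: F-sharp G-sharp C-sharp
G# dominant seventh flat thirteen: G-sharp B-sharp D-sharp F-sharp E
Common to both → F-sharp, G-sharp.

F-sharp, G-sharp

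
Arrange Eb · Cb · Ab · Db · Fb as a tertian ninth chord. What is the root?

Arranged so that each adjacent pair is a third by letter name: Db – Fb – Ab – Cb – Eb.
The bottom of that stack, Db, is the root (this is Db minor ninth).

Db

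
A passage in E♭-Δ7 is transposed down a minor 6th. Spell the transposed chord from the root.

G – Bb – D – F#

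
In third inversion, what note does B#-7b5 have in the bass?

A#

B#-7b5 = B#–D#–F#–A#. Third inversion → seventh in the bass = A#.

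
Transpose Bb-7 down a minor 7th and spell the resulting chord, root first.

C  Eb  G  Bb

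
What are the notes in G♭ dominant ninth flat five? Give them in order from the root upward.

G-flat B-flat D-double-flat F-flat A-flat

Root G-flat, quality dominant ninth flat five:
- root: G-flat
- major 3rd: B-flat
- diminished 5th: D-double-flat
- minor 7th: F-flat
- major 9th: A-flat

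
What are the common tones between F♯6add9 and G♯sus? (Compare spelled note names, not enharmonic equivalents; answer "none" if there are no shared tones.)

F♯6add9 = F♯, A♯, C♯, D♯, G♯.
G♯sus = G♯, C♯, D♯.
Shared: C♯, D♯, G♯.

C♯ D♯ G♯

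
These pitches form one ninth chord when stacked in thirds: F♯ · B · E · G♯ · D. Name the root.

E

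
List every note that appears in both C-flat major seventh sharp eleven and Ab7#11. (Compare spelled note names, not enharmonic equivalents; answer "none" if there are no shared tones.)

Eb Gb

C-flat major seventh sharp eleven: Cb Eb Gb Bb F
Ab7#11: Ab C Eb Gb D
Common to both → Eb, Gb.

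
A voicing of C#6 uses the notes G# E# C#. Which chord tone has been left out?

A#

The full C#6 chord is C#, E#, G#, A#.
Comparing with the voicing, the major 6th (6th) — A# — is absent.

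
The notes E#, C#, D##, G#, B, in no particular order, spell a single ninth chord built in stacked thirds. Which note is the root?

Stacking in thirds gives C# – E# – G# – B – D##, so C# is the root — C# dominant seventh sharp nine.

C#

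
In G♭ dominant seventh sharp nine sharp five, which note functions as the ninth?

G♭ dominant seventh sharp nine sharp five is built on G♭; its 9th is an augmented 9th above the root.
A second above G uses the letter A, and the augmented 9th above G♭ is A.

A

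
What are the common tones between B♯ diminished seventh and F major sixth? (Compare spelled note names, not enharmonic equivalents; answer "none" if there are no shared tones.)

B♯ diminished seventh: B-sharp D-sharp F-sharp A
F major sixth: F A C D
Common to both → A.

A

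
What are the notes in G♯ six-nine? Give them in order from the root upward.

G♯ B♯ D♯ E♯ A♯

G♯ six-nine: six-nine on G♯.
Root: G♯
Major 3rd (3rd): B♯
Perfect 5th (5th): D♯
Major 6th (6th): E♯
Major 9th (9th): A♯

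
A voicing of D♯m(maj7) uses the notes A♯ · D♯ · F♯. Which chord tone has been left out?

C𝄪

The full D♯m(maj7) chord is D♯, F♯, A♯, C𝄪.
Comparing with the voicing, the major 7th (7th) — C𝄪 — is absent.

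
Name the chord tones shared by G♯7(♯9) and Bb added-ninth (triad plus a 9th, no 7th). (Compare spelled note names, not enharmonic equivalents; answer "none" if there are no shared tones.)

G♯7(♯9) = G♯, B♯, D♯, F♯, A𝄪.
Bb added-ninth = B♭, D, F, C.
Shared: none.

none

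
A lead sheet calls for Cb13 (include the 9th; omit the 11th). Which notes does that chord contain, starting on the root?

Cb13: dominant thirteenth on Cb.
root → Cb
3rd (major 3rd) → Eb
5th (perfect 5th) → Gb
7th (minor 7th) → Bbb
9th (major 9th) → Db
13th (major 13th) → Ab

Cb, Eb, Gb, Bbb, Db, Ab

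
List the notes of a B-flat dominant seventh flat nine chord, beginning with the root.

B-flat dominant seventh flat nine is a dominant seventh flat nine built on Bb.
Bb — root
D — major 3rd
F — perfect 5th
Ab — minor 7th
Cb — minor 9th

Bb, D, F, Ab, Cb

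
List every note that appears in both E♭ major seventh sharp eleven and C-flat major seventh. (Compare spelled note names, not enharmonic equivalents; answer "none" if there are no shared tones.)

E♭ major seventh sharp eleven = E-flat, G, B-flat, D, A.
C-flat major seventh = C-flat, E-flat, G-flat, B-flat.
Shared: E-flat, B-flat.

E-flat  B-flat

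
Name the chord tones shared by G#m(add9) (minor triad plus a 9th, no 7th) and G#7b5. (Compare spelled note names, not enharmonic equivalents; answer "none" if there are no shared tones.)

G#m(add9): G# B D# A#
G#7b5: G# B# D F#
Common to both → G#.

G#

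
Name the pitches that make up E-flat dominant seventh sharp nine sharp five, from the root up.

E-flat dominant seventh sharp nine sharp five is a dominant seventh sharp nine sharp five built on E-flat.
- root: E-flat
- major 3rd: G
- augmented 5th: B
- minor 7th: D-flat
- augmented 9th: F-sharp

E-flat G B D-flat F-sharp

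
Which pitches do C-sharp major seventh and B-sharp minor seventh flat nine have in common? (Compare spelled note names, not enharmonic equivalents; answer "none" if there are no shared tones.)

C-sharp major seventh: C-sharp E-sharp G-sharp B-sharp
B-sharp minor seventh flat nine: B-sharp D-sharp F-double-sharp A-sharp C-sharp
Common to both → C-sharp, B-sharp.

C-sharp, B-sharp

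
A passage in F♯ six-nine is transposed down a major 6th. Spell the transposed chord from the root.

A, C#, E, F#, B

F# down a major 6th → A. New chord: A six-nine.
A — root
C# — major 3rd
E — perfect 5th
F# — major 6th
B — major 9th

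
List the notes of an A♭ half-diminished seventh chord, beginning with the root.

A♭ half-diminished seventh is a half-diminished seventh built on Ab.
Root: Ab
Minor 3rd (3rd): Cb
Diminished 5th (5th): Ebb
Minor 7th (7th): Gb

Ab – Cb – Ebb – Gb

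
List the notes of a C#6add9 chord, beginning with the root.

C#6add9: six-nine on C#.
- root: C#
- major 3rd: E#
- perfect 5th: G#
- major 6th: A#
- major 9th: D#

C# – E# – G# – A# – D#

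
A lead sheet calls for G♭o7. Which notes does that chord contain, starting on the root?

G♭o7 is a diminished seventh built on Gb.
Root: Gb
Minor 3rd (3rd): Bbb
Diminished 5th (5th): Dbb
Diminished 7th (7th): Fbb

Gb – Bbb – Dbb – Fbb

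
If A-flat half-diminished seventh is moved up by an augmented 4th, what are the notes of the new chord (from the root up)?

Ab up an augmented 4th → D. New chord: D half-diminished seventh.
Root: D
Minor 3rd (3rd): F
Diminished 5th (5th): Ab
Minor 7th (7th): C

D – F – Ab – C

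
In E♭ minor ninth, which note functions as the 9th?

Root of E♭ minor ninth = E-flat. The 9th is a major 9th: E-flat up a major 9th → F.

F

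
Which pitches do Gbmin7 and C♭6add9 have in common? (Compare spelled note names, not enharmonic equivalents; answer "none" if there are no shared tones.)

Gbmin7 = Gb, Bbb, Db, Fb.
C♭6add9 = Cb, Eb, Gb, Ab, Db.
Shared: Gb, Db.

Gb, Db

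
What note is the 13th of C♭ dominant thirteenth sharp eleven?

C♭ dominant thirteenth sharp eleven is built on Cb; its 13th is a major 13th above the root.
A sixth above C uses the letter A, and the major 13th above Cb is Ab.

Ab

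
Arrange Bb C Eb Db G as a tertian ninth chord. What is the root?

Stacking in thirds gives C – Eb – G – Bb – Db, so C is the root — C minor seventh flat nine.

C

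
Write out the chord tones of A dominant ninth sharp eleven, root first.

A dominant ninth sharp eleven: dominant ninth sharp eleven on A.
Root: A
Major 3rd (3rd): C-sharp
Perfect 5th (5th): E
Minor 7th (7th): G
Major 9th (9th): B
Augmented 11th (11th): D-sharp

A  C-sharp  E  G  B  D-sharp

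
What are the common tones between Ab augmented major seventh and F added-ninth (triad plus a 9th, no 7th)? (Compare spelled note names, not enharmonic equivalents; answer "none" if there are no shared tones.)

C, G

Ab augmented major seventh = A-flat, C, E, G.
F added-ninth = F, A, C, G.
Shared: C, G.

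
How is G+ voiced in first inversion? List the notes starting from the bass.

In root position, G+ is G–B–D#.
First inversion puts the third (B) in the bass.

B, D#, G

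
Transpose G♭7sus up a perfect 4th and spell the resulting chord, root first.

Cb Fb Gb Bbb

Gb up a perfect 4th → Cb. New chord: Cb dominant seventh suspended fourth.
Cb — root
Fb — perfect 4th
Gb — perfect 5th
Bbb — minor 7th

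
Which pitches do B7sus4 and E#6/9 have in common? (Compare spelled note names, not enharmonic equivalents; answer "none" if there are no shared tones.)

none

B7sus4: B E F# A
E#6/9: E# G## B# C## F##
Common to both → none.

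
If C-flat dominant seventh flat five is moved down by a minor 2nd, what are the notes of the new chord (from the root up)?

B♭  D  F♭  A♭

C♭ down a minor 2nd → B♭. New chord: B♭ dominant seventh flat five.
root → B♭
3rd (major 3rd) → D
5th (diminished 5th) → F♭
7th (minor 7th) → A♭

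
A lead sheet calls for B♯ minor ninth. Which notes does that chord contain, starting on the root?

B# D# F## A# C##

B♯ minor ninth: minor ninth on B#.
- root: B#
- minor 3rd: D#
- perfect 5th: F##
- minor 7th: A#
- major 9th: C##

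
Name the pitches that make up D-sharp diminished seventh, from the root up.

Root D-sharp, quality diminished seventh:
- root: D-sharp
- minor 3rd: F-sharp
- diminished 5th: A
- diminished 7th: C

D-sharp F-sharp A C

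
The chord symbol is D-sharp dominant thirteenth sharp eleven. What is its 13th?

Root of D-sharp dominant thirteenth sharp eleven = D-sharp. The 13th is a major 13th: D-sharp up a major 13th → B-sharp.

B-sharp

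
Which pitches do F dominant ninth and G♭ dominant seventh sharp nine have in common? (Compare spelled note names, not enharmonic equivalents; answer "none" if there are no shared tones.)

F dominant ninth: F A C E-flat G
G♭ dominant seventh sharp nine: G-flat B-flat D-flat F-flat A
Common to both → A.

A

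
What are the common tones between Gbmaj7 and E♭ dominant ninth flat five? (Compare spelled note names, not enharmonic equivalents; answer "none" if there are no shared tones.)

Db  F

Gbmaj7 = Gb, Bb, Db, F.
E♭ dominant ninth flat five = Eb, G, Bbb, Db, F.
Shared: Db, F.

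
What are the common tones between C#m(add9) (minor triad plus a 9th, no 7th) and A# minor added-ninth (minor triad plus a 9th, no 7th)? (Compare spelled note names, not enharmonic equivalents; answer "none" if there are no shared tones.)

C#m(add9) = C#, E, G#, D#.
A# minor added-ninth = A#, C#, E#, B#.
Shared: C#.

C#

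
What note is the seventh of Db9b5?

Db9b5 is built on Db; its 7th is a minor 7th above the root.
A seventh above D uses the letter C, and the minor 7th above Db is Cb.

Cb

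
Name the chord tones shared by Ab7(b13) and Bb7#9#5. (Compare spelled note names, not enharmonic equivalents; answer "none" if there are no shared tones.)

Ab7(b13) = Ab, C, Eb, Gb, Fb.
Bb7#9#5 = Bb, D, F#, Ab, C#.
Shared: Ab.

Ab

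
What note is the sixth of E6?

C#

E6 is built on E; its 6th is a major 6th above the root.
A sixth above E uses the letter C, and the major 6th above E is C#.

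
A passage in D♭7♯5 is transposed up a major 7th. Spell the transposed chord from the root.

A major 7th up from Db is C, so the new chord is C augmented seventh.
root → C
3rd (major 3rd) → E
5th (augmented 5th) → G#
7th (minor 7th) → Bb

C, E, G#, Bb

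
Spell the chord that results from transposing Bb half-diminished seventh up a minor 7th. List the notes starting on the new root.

Ab, Cb, Ebb, Gb

Transposed root: Bb → Ab (minor 7th up). So we spell Ab half-diminished seventh:
root → Ab
3rd (minor 3rd) → Cb
5th (diminished 5th) → Ebb
7th (minor 7th) → Gb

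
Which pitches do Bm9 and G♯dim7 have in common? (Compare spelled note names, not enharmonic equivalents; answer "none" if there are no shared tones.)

Bm9: B D F# A C#
G♯dim7: G# B D F
Common to both → B, D.

B  D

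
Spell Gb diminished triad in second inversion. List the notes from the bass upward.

D-double-flat, G-flat, B-double-flat

In root position, Gb diminished triad is G-flat–B-double-flat–D-double-flat.
Second inversion puts the fifth (D-double-flat) in the bass.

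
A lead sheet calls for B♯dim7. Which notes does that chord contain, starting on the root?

B♯dim7 is a diminished seventh built on B#.
B# — root
D# — minor 3rd
F# — diminished 5th
A — diminished 7th

B# D# F# A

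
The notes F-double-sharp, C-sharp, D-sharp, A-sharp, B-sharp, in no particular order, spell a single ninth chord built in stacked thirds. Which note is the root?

B-sharp

Arranged so that each adjacent pair is a third by letter name: B-sharp – D-sharp – F-double-sharp – A-sharp – C-sharp.
The bottom of that stack, B-sharp, is the root (this is B-sharp minor seventh flat nine).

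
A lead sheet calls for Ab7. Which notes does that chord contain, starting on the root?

Ab, C, Eb, Gb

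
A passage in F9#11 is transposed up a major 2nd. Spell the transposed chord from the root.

A major 2nd up from F is G, so the new chord is G dominant ninth sharp eleven.
- root: G
- major 3rd: B
- perfect 5th: D
- minor 7th: F
- major 9th: A
- augmented 11th: C#

G, B, D, F, A, C#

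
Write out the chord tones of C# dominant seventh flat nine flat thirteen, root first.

Root C#, quality dominant seventh flat nine flat thirteen:
- root: C#
- major 3rd: E#
- perfect 5th: G#
- minor 7th: B
- minor 9th: D
- minor 13th: A

C#, E#, G#, B, D, A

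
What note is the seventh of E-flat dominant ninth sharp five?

Db

Root of E-flat dominant ninth sharp five = Eb. The 7th is a minor 7th: Eb up a minor 7th → Db.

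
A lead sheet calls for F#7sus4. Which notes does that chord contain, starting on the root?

F#, B, C#, E

F#7sus4: dominant seventh suspended fourth on F#.
F# — root
B — perfect 4th
C# — perfect 5th
E — minor 7th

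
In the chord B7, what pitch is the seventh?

Root of B7 = B. The 7th is a minor 7th: B up a minor 7th → A.

A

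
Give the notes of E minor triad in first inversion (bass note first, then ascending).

G, B, E

In root position, E minor triad is E–G–B.
First inversion puts the third (G) in the bass.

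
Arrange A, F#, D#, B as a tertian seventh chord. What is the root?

B

Stacking in thirds gives B – D# – F# – A, so B is the root — B dominant seventh.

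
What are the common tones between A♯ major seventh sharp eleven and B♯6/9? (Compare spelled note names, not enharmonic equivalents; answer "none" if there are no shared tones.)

A♯ major seventh sharp eleven: A# C## E# G## D##
B♯6/9: B# D## F## G## C##
Common to both → C##, G##, D##.

C##, G##, D##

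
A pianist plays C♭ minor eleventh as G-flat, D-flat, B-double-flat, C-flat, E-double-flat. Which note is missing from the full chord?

F-flat

The full C♭ minor eleventh chord is C-flat, E-double-flat, G-flat, B-double-flat, D-flat, F-flat.
Comparing with the voicing, the perfect 11th (11th) — F-flat — is absent.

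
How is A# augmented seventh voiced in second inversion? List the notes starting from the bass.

E## G# A# C##

A# augmented seventh = A#–C##–E##–G#; second inversion → fifth (E##) lowest.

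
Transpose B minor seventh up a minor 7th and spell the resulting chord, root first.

A  C  E  G

Transposed root: B → A (minor 7th up). So we spell A minor seventh:
- root: A
- minor 3rd: C
- perfect 5th: E
- minor 7th: G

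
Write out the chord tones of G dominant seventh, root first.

G  B  D  F

G dominant seventh: dominant seventh on G.
root → G
3rd (major 3rd) → B
5th (perfect 5th) → D
7th (minor 7th) → F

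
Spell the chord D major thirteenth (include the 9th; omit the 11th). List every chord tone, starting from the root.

D major thirteenth is a major thirteenth built on D.
root → D
3rd (major 3rd) → F#
5th (perfect 5th) → A
7th (major 7th) → C#
9th (major 9th) → E
13th (major 13th) → B

D, F#, A, C#, E, B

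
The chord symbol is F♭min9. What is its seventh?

Ebb

F♭min9 is built on Fb; its 7th is a minor 7th above the root.
A seventh above F uses the letter E, and the minor 7th above Fb is Ebb.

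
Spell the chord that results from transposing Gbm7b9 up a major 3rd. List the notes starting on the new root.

Bb Db F Ab Cb

Gb up a major 3rd → Bb. New chord: Bb minor seventh flat nine.
Bb — root
Db — minor 3rd
F — perfect 5th
Ab — minor 7th
Cb — minor 9th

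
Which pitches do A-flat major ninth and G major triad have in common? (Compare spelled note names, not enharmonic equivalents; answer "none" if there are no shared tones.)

A-flat major ninth: A-flat C E-flat G B-flat
G major triad: G B D
Common to both → G.

G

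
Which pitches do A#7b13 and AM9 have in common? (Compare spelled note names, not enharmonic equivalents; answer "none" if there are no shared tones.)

A#7b13: A# C## E# G# F#
AM9: A C# E G# B
Common to both → G#.

G#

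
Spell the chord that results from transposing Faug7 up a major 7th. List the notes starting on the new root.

Transposed root: F → E (major 7th up). So we spell E augmented seventh:
Root: E
Major 3rd (3rd): G#
Augmented 5th (5th): B#
Minor 7th (7th): D

E  G#  B#  D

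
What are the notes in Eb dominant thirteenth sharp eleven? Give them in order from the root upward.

Eb dominant thirteenth sharp eleven: dominant thirteenth sharp eleven on E-flat.
- root: E-flat
- major 3rd: G
- perfect 5th: B-flat
- minor 7th: D-flat
- major 9th: F
- augmented 11th: A
- major 13th: C

E-flat  G  B-flat  D-flat  F  A  C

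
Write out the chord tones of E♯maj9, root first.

E#  G##  B#  D##  F##

E♯maj9 is a major ninth built on E#.
Root: E#
Major 3rd (3rd): G##
Perfect 5th (5th): B#
Major 7th (7th): D##
Major 9th (9th): F##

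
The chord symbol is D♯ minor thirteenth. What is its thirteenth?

B-sharp

Root of D♯ minor thirteenth = D-sharp. The 13th is a major 13th: D-sharp up a major 13th → B-sharp.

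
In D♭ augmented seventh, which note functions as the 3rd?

Root of D♭ augmented seventh = Db. The 3rd is a major 3rd: Db up a major 3rd → F.

F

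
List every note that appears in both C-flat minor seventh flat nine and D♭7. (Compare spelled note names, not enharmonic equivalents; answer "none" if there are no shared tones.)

Cb

C-flat minor seventh flat nine = Cb, Ebb, Gb, Bbb, Dbb.
D♭7 = Db, F, Ab, Cb.
Shared: Cb.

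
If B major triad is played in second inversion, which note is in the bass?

B major triad = B–D#–F#. Second inversion → fifth in the bass = F#.

F#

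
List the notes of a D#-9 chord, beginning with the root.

D#, F#, A#, C#, E#

D#-9 is a minor ninth built on D#.
Root: D#
Minor 3rd (3rd): F#
Perfect 5th (5th): A#
Minor 7th (7th): C#
Major 9th (9th): E#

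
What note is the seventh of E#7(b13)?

D♯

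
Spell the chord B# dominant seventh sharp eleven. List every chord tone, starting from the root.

B# dominant seventh sharp eleven: dominant seventh sharp eleven on B#.
root → B#
3rd (major 3rd) → D##
5th (perfect 5th) → F##
7th (minor 7th) → A#
11th (augmented 11th) → E##

B# – D## – F## – A# – E##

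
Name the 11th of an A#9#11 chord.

Root of A#9#11 = A#. The 11th is an augmented 11th: A# up an augmented 11th → D##.

D##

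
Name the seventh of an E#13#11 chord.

D#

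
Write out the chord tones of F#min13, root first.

F#  A  C#  E  G#  B  D#

F#min13: minor thirteenth on F#.
root → F#
3rd (minor 3rd) → A
5th (perfect 5th) → C#
7th (minor 7th) → E
9th (major 9th) → G#
11th (perfect 11th) → B
13th (major 13th) → D#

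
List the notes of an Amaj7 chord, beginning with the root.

A  C#  E  G#

Amaj7: major seventh on A.
A — root
C# — major 3rd
E — perfect 5th
G# — major 7th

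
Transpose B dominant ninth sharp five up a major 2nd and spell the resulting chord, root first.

A major 2nd up from B is C-sharp, so the new chord is C-sharp dominant ninth sharp five.
- root: C-sharp
- major 3rd: E-sharp
- augmented 5th: G-double-sharp
- minor 7th: B
- major 9th: D-sharp

C-sharp E-sharp G-double-sharp B D-sharp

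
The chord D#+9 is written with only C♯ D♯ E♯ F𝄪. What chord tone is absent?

The full D#+9 chord is D♯, F𝄪, A𝄪, C♯, E♯.
Comparing with the voicing, the augmented 5th (5th) — A𝄪 — is absent.

A𝄪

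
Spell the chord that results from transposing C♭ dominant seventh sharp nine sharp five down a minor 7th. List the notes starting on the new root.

A minor 7th down from C♭ is D♭, so the new chord is D♭ dominant seventh sharp nine sharp five.
root → D♭
3rd (major 3rd) → F
5th (augmented 5th) → A
7th (minor 7th) → C♭
9th (augmented 9th) → E

D♭  F  A  C♭  E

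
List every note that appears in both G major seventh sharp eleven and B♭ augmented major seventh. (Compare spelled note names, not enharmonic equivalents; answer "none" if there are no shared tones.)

G major seventh sharp eleven = G, B, D, F#, C#.
B♭ augmented major seventh = Bb, D, F#, A.
Shared: D, F#.

D F#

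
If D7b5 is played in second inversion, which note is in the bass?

Ab

D7b5 in root position is D–F#–Ab–C.
Second inversion places the fifth in the bass, which is Ab.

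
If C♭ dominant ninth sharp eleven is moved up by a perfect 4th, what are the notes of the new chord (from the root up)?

A perfect 4th up from Cb is Fb, so the new chord is Fb dominant ninth sharp eleven.
Fb — root
Ab — major 3rd
Cb — perfect 5th
Ebb — minor 7th
Gb — major 9th
Bb — augmented 11th

Fb  Ab  Cb  Ebb  Gb  Bb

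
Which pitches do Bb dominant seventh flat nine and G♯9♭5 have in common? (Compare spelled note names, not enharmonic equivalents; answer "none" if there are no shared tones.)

Bb dominant seventh flat nine: B♭ D F A♭ C♭
G♯9♭5: G♯ B♯ D F♯ A♯
Common to both → D.

D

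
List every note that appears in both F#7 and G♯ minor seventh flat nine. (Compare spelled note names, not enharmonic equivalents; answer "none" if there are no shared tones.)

F#7 = F#, A#, C#, E.
G♯ minor seventh flat nine = G#, B, D#, F#, A.
Shared: F#.

F#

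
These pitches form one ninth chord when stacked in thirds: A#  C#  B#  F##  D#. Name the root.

B#

Stacking in thirds gives B# – D# – F## – A# – C#, so B# is the root — B# minor seventh flat nine.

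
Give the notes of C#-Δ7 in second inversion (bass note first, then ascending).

G# B# C# E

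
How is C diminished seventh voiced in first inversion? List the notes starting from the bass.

In root position, C diminished seventh is C–E-flat–G-flat–B-double-flat.
First inversion puts the third (E-flat) in the bass.

E-flat G-flat B-double-flat C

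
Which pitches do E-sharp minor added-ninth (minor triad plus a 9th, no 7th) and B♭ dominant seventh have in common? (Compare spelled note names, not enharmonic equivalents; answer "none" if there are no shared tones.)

none

E-sharp minor added-ninth: E-sharp G-sharp B-sharp F-double-sharp
B♭ dominant seventh: B-flat D F A-flat
Common to both → none.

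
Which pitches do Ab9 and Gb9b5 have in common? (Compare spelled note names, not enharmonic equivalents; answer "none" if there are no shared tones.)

A♭ G♭ B♭

Ab9 = A♭, C, E♭, G♭, B♭.
Gb9b5 = G♭, B♭, D𝄫, F♭, A♭.
Shared: A♭, G♭, B♭.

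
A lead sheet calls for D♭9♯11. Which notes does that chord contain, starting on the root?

Db – F – Ab – Cb – Eb – G

D♭9♯11 is a dominant ninth sharp eleven built on Db.
Root: Db
Major 3rd (3rd): F
Perfect 5th (5th): Ab
Minor 7th (7th): Cb
Major 9th (9th): Eb
Augmented 11th (11th): G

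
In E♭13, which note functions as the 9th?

F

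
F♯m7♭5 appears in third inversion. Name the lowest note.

F♯m7♭5 in root position is F#–A–C–E.
Third inversion places the seventh in the bass, which is E.

E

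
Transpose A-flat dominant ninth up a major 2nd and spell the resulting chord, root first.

Bb D F Ab C

Ab up a major 2nd → Bb. New chord: Bb dominant ninth.
Root: Bb
Major 3rd (3rd): D
Perfect 5th (5th): F
Minor 7th (7th): Ab
Major 9th (9th): C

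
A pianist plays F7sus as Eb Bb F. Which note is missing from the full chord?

C

The full F7sus chord is F, Bb, C, Eb.
Comparing with the voicing, the perfect 5th (5th) — C — is absent.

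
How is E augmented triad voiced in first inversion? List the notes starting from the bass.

G#, B#, E

E augmented triad = E–G#–B#; first inversion → third (G#) lowest.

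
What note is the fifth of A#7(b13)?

E♯

Root of A#7(b13) = A♯. The 5th is a perfect 5th: A♯ up a perfect 5th → E♯.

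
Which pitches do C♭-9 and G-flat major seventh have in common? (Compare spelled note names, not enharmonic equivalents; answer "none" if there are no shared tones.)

C♭-9 = Cb, Ebb, Gb, Bbb, Db.
G-flat major seventh = Gb, Bb, Db, F.
Shared: Gb, Db.

Gb  Db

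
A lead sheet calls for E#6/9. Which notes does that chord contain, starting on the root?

E# – G## – B# – C## – F##

E#6/9 is a six-nine built on E#.
Root: E#
Major 3rd (3rd): G##
Perfect 5th (5th): B#
Major 6th (6th): C##
Major 9th (9th): F##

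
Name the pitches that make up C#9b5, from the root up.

C# E# G B D#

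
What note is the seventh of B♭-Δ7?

B♭-Δ7 is built on Bb; its 7th is a major 7th above the root.
A seventh above B uses the letter A, and the major 7th above Bb is A.

A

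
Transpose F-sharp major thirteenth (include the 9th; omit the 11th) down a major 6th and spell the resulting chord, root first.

A, C-sharp, E, G-sharp, B, F-sharp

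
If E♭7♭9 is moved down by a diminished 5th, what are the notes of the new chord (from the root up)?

Transposed root: Eb → A (diminished 5th down). So we spell A dominant seventh flat nine:
Root: A
Major 3rd (3rd): C#
Perfect 5th (5th): E
Minor 7th (7th): G
Minor 9th (9th): Bb

A – C# – E – G – Bb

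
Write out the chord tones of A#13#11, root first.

A#13#11: dominant thirteenth sharp eleven on A♯.
Root: A♯
Major 3rd (3rd): C𝄪
Perfect 5th (5th): E♯
Minor 7th (7th): G♯
Major 9th (9th): B♯
Augmented 11th (11th): D𝄪
Major 13th (13th): F𝄪

A♯, C𝄪, E♯, G♯, B♯, D𝄪, F𝄪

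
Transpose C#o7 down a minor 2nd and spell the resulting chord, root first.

B♯  D♯  F♯  A

A minor 2nd down from C♯ is B♯, so the new chord is B♯ diminished seventh.
B♯ — root
D♯ — minor 3rd
F♯ — diminished 5th
A — diminished 7th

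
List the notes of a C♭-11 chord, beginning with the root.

Cb – Ebb – Gb – Bbb – Db – Fb

C♭-11: minor eleventh on Cb.
root → Cb
3rd (minor 3rd) → Ebb
5th (perfect 5th) → Gb
7th (minor 7th) → Bbb
9th (major 9th) → Db
11th (perfect 11th) → Fb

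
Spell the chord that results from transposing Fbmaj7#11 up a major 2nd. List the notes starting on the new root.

Gb  Bb  Db  F  C

Fb up a major 2nd → Gb. New chord: Gb major seventh sharp eleven.
root → Gb
3rd (major 3rd) → Bb
5th (perfect 5th) → Db
7th (major 7th) → F
11th (augmented 11th) → C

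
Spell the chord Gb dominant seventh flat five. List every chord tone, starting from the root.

Gb dominant seventh flat five: dominant seventh flat five on G♭.
root → G♭
3rd (major 3rd) → B♭
5th (diminished 5th) → D𝄫
7th (minor 7th) → F♭

G♭  B♭  D𝄫  F♭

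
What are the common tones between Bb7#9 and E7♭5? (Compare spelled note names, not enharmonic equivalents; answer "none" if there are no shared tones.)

B♭, D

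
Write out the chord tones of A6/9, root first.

A, C#, E, F#, B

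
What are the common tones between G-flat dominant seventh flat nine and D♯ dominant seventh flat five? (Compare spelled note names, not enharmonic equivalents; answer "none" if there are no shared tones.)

none

G-flat dominant seventh flat nine: G-flat B-flat D-flat F-flat A-double-flat
D♯ dominant seventh flat five: D-sharp F-double-sharp A C-sharp
Common to both → none.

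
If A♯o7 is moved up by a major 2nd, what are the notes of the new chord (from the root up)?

B#, D#, F#, A

Transposed root: A# → B# (major 2nd up). So we spell B# diminished seventh:
root → B#
3rd (minor 3rd) → D#
5th (diminished 5th) → F#
7th (diminished 7th) → A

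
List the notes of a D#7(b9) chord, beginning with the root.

D#  F##  A#  C#  E

D#7(b9) is a dominant seventh flat nine built on D#.
Root: D#
Major 3rd (3rd): F##
Perfect 5th (5th): A#
Minor 7th (7th): C#
Minor 9th (9th): E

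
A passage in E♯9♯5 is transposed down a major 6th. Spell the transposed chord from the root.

A major 6th down from E# is G#, so the new chord is G# dominant ninth sharp five.
- root: G#
- major 3rd: B#
- augmented 5th: D##
- minor 7th: F#
- major 9th: A#

G# B# D## F# A#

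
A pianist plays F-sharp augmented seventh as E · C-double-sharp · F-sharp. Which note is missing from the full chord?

A-sharp

F-sharp augmented seventh = F-sharp, A-sharp, C-double-sharp, E. The voicing lacks the 3rd (major 3rd), A-sharp.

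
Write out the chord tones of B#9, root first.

B♯, D𝄪, F𝄪, A♯, C𝄪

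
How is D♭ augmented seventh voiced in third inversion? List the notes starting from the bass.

C-flat, D-flat, F, A

In root position, D♭ augmented seventh is D-flat–F–A–C-flat.
Third inversion puts the seventh (C-flat) in the bass.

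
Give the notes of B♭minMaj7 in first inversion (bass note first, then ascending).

Db  F  A  Bb

In root position, B♭minMaj7 is Bb–Db–F–A.
First inversion puts the third (Db) in the bass.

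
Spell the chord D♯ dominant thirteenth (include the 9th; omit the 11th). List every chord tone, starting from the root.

D♯ dominant thirteenth is a dominant thirteenth built on D#.
- root: D#
- major 3rd: F##
- perfect 5th: A#
- minor 7th: C#
- major 9th: E#
- major 13th: B#

D# – F## – A# – C# – E# – B#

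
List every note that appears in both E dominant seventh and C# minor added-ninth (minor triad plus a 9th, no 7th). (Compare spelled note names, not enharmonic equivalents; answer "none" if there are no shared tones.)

E dominant seventh: E G-sharp B D
C# minor added-ninth: C-sharp E G-sharp D-sharp
Common to both → E, G-sharp.

E, G-sharp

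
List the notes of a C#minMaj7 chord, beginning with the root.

C#minMaj7 is a minor-major seventh built on C#.
C# — root
E — minor 3rd
G# — perfect 5th
B# — major 7th

C# E G# B#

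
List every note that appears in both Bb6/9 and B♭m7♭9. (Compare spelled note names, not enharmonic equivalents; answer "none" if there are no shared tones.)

Bb, F

Bb6/9 = Bb, D, F, G, C.
B♭m7♭9 = Bb, Db, F, Ab, Cb.
Shared: Bb, F.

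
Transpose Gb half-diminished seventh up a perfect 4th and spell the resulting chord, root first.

Transposed root: G-flat → C-flat (perfect 4th up). So we spell C-flat half-diminished seventh:
C-flat — root
E-double-flat — minor 3rd
G-double-flat — diminished 5th
B-double-flat — minor 7th

C-flat  E-double-flat  G-double-flat  B-double-flat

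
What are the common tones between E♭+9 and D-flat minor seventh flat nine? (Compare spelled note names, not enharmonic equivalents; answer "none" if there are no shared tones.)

E♭+9 = Eb, G, B, Db, F.
D-flat minor seventh flat nine = Db, Fb, Ab, Cb, Ebb.
Shared: Db.

Db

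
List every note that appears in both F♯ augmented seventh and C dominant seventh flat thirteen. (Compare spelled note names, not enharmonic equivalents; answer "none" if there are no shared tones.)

E

F♯ augmented seventh: F-sharp A-sharp C-double-sharp E
C dominant seventh flat thirteen: C E G B-flat A-flat
Common to both → E.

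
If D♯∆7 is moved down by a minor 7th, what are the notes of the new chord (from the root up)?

A minor 7th down from D# is E#, so the new chord is E# major seventh.
Root: E#
Major 3rd (3rd): G##
Perfect 5th (5th): B#
Major 7th (7th): D##

E# – G## – B# – D##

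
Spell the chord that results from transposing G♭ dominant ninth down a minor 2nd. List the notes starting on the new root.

F  A  C  E-flat  G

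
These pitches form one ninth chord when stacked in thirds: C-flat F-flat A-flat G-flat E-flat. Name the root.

F-flat

Arranged so that each adjacent pair is a third by letter name: F-flat – A-flat – C-flat – E-flat – G-flat.
The bottom of that stack, F-flat, is the root (this is F-flat major ninth).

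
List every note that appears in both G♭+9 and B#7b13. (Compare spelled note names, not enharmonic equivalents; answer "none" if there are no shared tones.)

G♭+9 = Gb, Bb, D, Fb, Ab.
B#7b13 = B#, D##, F##, A#, G#.
Shared: none.

none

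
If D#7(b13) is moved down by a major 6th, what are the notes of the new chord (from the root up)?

F♯ A♯ C♯ E D

Transposed root: D♯ → F♯ (major 6th down). So we spell F♯ dominant seventh flat thirteen:
Root: F♯
Major 3rd (3rd): A♯
Perfect 5th (5th): C♯
Minor 7th (7th): E
Minor 13th (13th): D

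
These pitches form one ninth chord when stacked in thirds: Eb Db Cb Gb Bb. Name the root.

Stacking in thirds gives Cb – Eb – Gb – Bb – Db, so Cb is the root — Cb major ninth.

Cb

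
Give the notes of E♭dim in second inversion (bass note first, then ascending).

E♭dim = Eb–Gb–Bbb; second inversion → fifth (Bbb) lowest.

Bbb Eb Gb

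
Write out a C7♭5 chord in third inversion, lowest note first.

Bb – C – E – Gb

C7♭5 = C–E–Gb–Bb; third inversion → seventh (Bb) lowest.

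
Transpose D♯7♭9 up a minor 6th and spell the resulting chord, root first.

D# up a minor 6th → B. New chord: B dominant seventh flat nine.
B — root
D# — major 3rd
F# — perfect 5th
A — minor 7th
C — minor 9th

B – D# – F# – A – C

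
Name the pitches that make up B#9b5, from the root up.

B#  D##  F#  A#  C##

B#9b5: dominant ninth flat five on B#.
Root: B#
Major 3rd (3rd): D##
Diminished 5th (5th): F#
Minor 7th (7th): A#
Major 9th (9th): C##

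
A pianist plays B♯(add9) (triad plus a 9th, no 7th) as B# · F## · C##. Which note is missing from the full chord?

D##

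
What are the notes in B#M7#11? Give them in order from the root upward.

Root B#, quality major seventh sharp eleven:
- root: B#
- major 3rd: D##
- perfect 5th: F##
- major 7th: A##
- augmented 11th: E##

B#  D##  F##  A##  E##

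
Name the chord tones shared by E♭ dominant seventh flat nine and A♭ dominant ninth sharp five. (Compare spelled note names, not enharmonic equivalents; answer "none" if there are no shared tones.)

Bb

E♭ dominant seventh flat nine: Eb G Bb Db Fb
A♭ dominant ninth sharp five: Ab C E Gb Bb
Common to both → Bb.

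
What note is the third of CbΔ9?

Eb

Root of CbΔ9 = Cb. The 3rd is a major 3rd: Cb up a major 3rd → Eb.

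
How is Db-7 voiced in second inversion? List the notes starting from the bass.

In root position, Db-7 is Db–Fb–Ab–Cb.
Second inversion puts the fifth (Ab) in the bass.

Ab – Cb – Db – Fb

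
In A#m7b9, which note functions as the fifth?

E#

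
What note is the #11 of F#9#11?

B#

Root of F#9#11 = F#. The 11th is an augmented 11th: F# up an augmented 11th → B#.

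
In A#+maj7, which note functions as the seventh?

G𝄪

Root of A#+maj7 = A♯. The 7th is a major 7th: A♯ up a major 7th → G𝄪.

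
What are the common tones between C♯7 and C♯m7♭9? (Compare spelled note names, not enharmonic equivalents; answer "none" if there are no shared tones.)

C♯, G♯, B

C♯7 = C♯, E♯, G♯, B.
C♯m7♭9 = C♯, E, G♯, B, D.
Shared: C♯, G♯, B.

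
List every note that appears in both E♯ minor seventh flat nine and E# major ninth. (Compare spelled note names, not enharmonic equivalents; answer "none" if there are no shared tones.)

E♯ minor seventh flat nine = E-sharp, G-sharp, B-sharp, D-sharp, F-sharp.
E# major ninth = E-sharp, G-double-sharp, B-sharp, D-double-sharp, F-double-sharp.
Shared: E-sharp, B-sharp.

E-sharp, B-sharp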